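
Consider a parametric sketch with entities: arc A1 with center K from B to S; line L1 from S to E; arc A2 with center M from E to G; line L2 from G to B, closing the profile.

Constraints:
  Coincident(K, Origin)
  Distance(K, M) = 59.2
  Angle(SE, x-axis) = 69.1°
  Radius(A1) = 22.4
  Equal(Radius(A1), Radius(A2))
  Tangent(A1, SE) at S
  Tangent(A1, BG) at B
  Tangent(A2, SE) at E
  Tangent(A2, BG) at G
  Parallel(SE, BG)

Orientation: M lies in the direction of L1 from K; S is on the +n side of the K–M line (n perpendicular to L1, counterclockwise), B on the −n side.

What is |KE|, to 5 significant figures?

63.296

The slot axis is L1's direction at 69.1°, so u = (cos 69.1°, sin 69.1°) = (0.35674, 0.93420) and n = (−sin 69.1°, cos 69.1°) = (-0.93420, 0.35674). K is at the origin and M lies 59.2 along u from K, so M = 59.2·u = (21.119, 55.305). Tangency of A1 to both parallel lines with radius 22.4 puts S and B at K ± 22.4·n: S = (-20.926, 7.9909), B = (20.926, -7.9909). Equal radii place E and G the same way about M: E = M + 22.4·n = (0.19271, 63.296), G = M − 22.4·n = (42.045, 47.314). Then |KE| = |E − K| = 63.296.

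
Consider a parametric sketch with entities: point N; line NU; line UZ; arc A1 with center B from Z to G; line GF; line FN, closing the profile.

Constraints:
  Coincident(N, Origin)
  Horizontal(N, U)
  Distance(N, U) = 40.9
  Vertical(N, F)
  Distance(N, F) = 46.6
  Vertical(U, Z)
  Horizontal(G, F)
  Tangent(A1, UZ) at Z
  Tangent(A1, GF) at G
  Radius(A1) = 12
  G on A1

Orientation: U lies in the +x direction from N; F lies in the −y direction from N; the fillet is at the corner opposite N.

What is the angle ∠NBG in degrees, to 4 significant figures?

140.1°

N is at the origin; N and U share the same y with |NU| = 40.9 and U on the +x side, so U = (40.90, 0.000). N and F share the same x with |NF| = 46.6 and F on the −y side, so F = (0.000, -46.60). The virtual corner opposite N is at (40.90, -46.60). A1 meets UZ tangentially, so BZ is at right angles to UZ and since A1 is tangent to GF there, BG ⟂ GF, with radius 12.0, so the center B sits 12.0 in from both sides at B = (28.90, -34.60). That places the tangent points at Z = (40.90, -34.60) on UZ and G = (28.90, -46.60) on GF. Then cos ∠NBG = BN·BG / (|BN||BG|), giving 140.1°.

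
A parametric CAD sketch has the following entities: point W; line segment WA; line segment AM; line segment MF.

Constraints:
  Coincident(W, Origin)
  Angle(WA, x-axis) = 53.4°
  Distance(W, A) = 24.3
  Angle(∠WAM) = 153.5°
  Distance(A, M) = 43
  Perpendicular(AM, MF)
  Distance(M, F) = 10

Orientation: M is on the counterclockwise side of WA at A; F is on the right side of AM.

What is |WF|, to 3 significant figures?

68.0

W is at the origin; WA runs at 53.4° with length 24.3, so A = 24.3·(cos 53.4°, sin 53.4°) = (14.5, 19.5). ∠WAM = 153.5°, so AM runs at 53.4° + (180° − 153.5°) = 79.9° from the x-axis; with |AM| = 43.0, M = A + 43.0·(cos 79.9°, sin 79.9°) = (22.0, 61.8). AM is perpendicular to MF; with |MF| = 10.0 on the right of AM, F = M + 10.0·(0.985, -0.175) = (31.9, 60.1). Then |WF| = |F − W| = 68.0.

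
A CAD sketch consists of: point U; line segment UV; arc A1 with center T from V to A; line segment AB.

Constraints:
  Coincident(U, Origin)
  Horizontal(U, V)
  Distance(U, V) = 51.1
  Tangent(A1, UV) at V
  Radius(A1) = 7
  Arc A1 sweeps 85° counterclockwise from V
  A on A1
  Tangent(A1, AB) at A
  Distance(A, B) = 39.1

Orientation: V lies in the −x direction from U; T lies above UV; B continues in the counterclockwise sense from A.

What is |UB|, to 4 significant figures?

60.94

On A1, V sits at bearing -90° from T; an 85° counterclockwise sweep puts A at bearing -5°, so A = T + 7.0·(cos -5°, sin -5°) = (-44.13, 6.390). The tangent condition forces TA to be normal to AB, so AB runs along (−sin -5°, cos -5°); with |AB| = 39.1, B = (-40.72, 45.34). Then |UB| = |B − U| = 60.94.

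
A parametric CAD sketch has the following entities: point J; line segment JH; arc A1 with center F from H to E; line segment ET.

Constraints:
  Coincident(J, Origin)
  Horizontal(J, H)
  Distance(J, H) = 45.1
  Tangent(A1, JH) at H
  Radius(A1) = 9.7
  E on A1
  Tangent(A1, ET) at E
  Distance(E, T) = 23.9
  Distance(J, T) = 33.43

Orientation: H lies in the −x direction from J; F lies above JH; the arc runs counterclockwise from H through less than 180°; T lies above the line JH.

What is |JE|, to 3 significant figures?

37.4

Checks: ∠(FH, HJ) = 90.00° ✓; |FE| = 9.700 ✓; ∠(FE, ET) = 90.00° ✓; |ET| = 23.90 ✓; |JT| = 33.43 ✓.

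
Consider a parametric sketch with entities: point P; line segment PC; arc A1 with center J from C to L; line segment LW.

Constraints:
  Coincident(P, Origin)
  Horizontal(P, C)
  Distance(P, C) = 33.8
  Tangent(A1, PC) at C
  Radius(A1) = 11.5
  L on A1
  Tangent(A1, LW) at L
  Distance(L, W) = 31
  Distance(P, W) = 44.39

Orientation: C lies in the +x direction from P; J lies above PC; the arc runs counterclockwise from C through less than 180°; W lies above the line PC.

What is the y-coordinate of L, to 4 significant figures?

20.16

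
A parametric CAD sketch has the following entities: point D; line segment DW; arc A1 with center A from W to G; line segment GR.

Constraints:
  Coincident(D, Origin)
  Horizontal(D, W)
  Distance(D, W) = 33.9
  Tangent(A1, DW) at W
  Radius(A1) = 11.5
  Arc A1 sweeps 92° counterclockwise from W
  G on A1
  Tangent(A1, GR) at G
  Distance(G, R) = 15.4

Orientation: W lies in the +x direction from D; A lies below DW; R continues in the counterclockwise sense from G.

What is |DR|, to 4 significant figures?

35.66

On A1, W sits at bearing 90° from A; a 92° counterclockwise sweep puts G at bearing 182°, so G = A + 11.5·(cos 182°, sin 182°) = (22.41, -11.90). Since A1 is tangent to GR there, AG ⟂ GR, so GR runs along (−sin 182°, cos 182°); with |GR| = 15.4, R = (22.94, -27.29). Then |DR| = |R − D| = 35.66.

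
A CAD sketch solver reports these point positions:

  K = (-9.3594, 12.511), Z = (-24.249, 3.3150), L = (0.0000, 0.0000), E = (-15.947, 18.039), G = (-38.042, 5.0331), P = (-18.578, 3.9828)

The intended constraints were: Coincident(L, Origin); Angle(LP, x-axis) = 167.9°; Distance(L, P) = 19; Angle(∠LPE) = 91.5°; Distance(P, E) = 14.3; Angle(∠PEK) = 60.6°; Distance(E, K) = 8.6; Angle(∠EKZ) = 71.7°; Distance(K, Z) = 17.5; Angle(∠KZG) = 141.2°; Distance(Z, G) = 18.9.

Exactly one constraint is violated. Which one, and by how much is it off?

Distance(Z, G) = 18.9 — off by 5.00.

L = (0.00, 0.00) ✓; LP at 167.9° ✓; |LP| = 19.00 ✓; ∠LPE = 91.50° ✓; |PE| = 14.30 ✓; ∠PEK = 60.60° ✓; |EK| = 8.600 ✓; ∠EKZ = 71.70° ✓; |KZ| = 17.50 ✓; ∠KZG = 141.2° ✓; |ZG| = 13.90 ✗.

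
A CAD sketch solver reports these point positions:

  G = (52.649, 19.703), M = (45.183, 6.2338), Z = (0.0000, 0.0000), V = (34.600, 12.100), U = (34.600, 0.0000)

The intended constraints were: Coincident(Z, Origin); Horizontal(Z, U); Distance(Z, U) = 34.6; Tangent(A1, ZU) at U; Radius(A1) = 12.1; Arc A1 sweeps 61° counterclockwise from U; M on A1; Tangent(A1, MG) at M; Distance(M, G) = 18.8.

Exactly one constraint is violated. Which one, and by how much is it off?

Distance(M, G) = 18.8 — off by 3.40.

Z = (0.00, 0.00) ✓; Z.y = 0.00, U.y = 0.00 ✓; |ZU| = 34.60 ✓; ∠(VU, UZ) = 90.00° ✓; |VU| = 12.10 ✓; bearing(V→M) − bearing(V→U) = 61.00° ✓; |VM| = 12.10 ✓; ∠(VM, MG) = 90.00° ✓; |MG| = 15.40 ✗.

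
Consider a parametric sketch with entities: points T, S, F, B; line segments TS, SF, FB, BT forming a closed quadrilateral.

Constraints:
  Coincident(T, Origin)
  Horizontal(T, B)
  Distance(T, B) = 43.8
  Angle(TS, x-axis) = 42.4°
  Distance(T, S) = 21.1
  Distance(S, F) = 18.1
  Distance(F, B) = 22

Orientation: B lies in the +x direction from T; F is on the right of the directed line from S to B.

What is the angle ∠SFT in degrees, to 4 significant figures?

62.31°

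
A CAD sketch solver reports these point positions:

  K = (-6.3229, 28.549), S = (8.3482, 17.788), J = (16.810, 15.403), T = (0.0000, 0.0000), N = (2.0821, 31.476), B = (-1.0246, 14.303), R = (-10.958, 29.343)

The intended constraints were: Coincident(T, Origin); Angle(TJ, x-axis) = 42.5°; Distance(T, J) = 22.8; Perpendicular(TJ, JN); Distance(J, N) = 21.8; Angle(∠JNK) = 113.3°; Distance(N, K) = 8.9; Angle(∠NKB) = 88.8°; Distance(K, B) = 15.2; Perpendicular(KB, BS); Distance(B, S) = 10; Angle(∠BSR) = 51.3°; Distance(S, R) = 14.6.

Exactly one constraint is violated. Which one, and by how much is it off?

Distance(S, R) = 14.6 — off by 7.90.

T = (0.00, 0.00) ✓; TJ at 42.50° ✓; |TJ| = 22.80 ✓; ∠(TJ, JN) = 90.00° ✓; |JN| = 21.80 ✓; ∠JNK = 113.3° ✓; |NK| = 8.900 ✓; ∠NKB = 88.80° ✓; |KB| = 15.20 ✓; ∠(KB, BS) = 90.00° ✓; |BS| = 10.00 ✓; ∠BSR = 51.30° ✓; |SR| = 22.50 ✗.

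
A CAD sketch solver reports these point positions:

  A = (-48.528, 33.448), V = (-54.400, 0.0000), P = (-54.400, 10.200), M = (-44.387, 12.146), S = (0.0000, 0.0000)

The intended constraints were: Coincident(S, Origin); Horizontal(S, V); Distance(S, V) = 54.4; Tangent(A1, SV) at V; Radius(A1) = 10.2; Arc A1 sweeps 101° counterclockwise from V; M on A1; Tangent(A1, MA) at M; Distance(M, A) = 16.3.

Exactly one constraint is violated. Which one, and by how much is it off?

Distance(M, A) = 16.3 — off by 5.40.

S = (0.00, 0.00) ✓; S.y = 0.00, V.y = 0.00 ✓; |SV| = 54.40 ✓; ∠(PV, VS) = 90.00° ✓; |PV| = 10.20 ✓; bearing(P→M) − bearing(P→V) = 101.0° ✓; |PM| = 10.20 ✓; ∠(PM, MA) = 90.00° ✓; |MA| = 21.70 ✗.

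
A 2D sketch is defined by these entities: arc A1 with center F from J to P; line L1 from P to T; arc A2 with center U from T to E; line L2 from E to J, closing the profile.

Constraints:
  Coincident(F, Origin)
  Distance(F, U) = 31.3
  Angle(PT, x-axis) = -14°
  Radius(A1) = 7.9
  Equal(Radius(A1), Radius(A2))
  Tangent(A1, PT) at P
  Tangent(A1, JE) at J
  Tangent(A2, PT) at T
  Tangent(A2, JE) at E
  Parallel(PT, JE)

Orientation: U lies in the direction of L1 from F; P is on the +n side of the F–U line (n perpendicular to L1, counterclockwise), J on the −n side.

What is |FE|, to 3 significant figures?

32.3

Tangency of A1 to both parallel lines with radius 7.9 puts P and J at F ± 7.9·n: P = (1.91, 7.67), J = (-1.91, -7.67). Equal radii place T and E the same way about U: T = U + 7.9·n = (32.3, 0.0932), E = U − 7.9·n = (28.5, -15.2). Then |FE| = |E − F| = 32.3.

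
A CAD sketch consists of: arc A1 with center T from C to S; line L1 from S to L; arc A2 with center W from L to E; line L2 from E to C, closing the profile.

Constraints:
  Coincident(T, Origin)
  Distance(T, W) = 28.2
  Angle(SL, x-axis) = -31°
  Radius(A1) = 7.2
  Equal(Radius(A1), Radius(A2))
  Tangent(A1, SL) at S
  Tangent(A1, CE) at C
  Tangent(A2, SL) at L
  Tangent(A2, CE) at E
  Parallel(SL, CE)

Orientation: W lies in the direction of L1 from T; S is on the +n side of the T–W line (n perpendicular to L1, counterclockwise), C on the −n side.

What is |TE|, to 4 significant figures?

29.10

Tangency of A1 to both parallel lines with radius 7.2 puts S and C at T ± 7.2·n: S = (3.708, 6.172), C = (-3.708, -6.172). Equal radii place L and E the same way about W: L = W + 7.2·n = (27.88, -8.352), E = W − 7.2·n = (20.46, -20.70). Then |TE| = |E − T| = 29.10.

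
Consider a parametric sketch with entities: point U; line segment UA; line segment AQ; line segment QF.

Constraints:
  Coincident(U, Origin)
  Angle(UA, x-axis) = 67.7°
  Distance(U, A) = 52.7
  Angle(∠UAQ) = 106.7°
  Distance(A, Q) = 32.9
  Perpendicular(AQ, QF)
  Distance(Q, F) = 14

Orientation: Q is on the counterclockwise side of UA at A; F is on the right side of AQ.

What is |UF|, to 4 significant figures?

80.41

U is at the origin; UA runs at 67.7° with length 52.7, so A = 52.7·(cos 67.7°, sin 67.7°) = (20.00, 48.76). ∠UAQ = 106.7°, so AQ runs at 67.7° + (180° − 106.7°) = 141.0° from the x-axis; with |AQ| = 32.9, Q = A + 32.9·(cos 141.0°, sin 141.0°) = (-5.571, 69.46). The perpendicularity gives QF at right angles to AQ; with |QF| = 14.0 on the right of AQ, F = Q + 14.0·(0.6293, 0.7771) = (3.240, 80.34). Then |UF| = |F − U| = 80.41.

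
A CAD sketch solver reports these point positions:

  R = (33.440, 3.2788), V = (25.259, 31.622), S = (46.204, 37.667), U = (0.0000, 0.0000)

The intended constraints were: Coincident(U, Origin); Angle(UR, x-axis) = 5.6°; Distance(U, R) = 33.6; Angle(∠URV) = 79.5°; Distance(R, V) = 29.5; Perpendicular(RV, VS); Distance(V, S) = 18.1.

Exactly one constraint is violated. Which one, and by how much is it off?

Distance(V, S) = 18.1 — off by 3.70.

U = (0.00, 0.00) ✓; UR at 5.600° ✓; |UR| = 33.60 ✓; ∠URV = 79.50° ✓; |RV| = 29.50 ✓; ∠(RV, VS) = 90.00° ✓; |VS| = 21.80 ✗.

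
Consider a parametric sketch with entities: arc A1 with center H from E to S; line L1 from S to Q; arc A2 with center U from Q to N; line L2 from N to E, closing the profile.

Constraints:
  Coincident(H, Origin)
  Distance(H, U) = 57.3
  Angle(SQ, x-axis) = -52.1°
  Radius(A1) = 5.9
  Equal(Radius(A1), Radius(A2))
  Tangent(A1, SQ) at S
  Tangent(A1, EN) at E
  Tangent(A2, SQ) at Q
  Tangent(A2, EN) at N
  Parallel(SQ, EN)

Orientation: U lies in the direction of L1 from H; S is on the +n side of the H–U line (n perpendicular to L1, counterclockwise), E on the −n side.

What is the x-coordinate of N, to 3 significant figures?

30.5

The slot axis is L1's direction at -52.1°, so u = (cos -52.1°, sin -52.1°) = (0.614, -0.789) and n = (−sin -52.1°, cos -52.1°) = (0.789, 0.614). H is at the origin and U lies 57.3 along u from H, so U = 57.3·u = (35.2, -45.2). Tangency of A1 to both parallel lines with radius 5.9 puts S and E at H ± 5.9·n: S = (4.66, 3.62), E = (-4.66, -3.62). Equal radii place Q and N the same way about U: Q = U + 5.9·n = (39.9, -41.6), N = U − 5.9·n = (30.5, -48.8). So N.x = 30.5.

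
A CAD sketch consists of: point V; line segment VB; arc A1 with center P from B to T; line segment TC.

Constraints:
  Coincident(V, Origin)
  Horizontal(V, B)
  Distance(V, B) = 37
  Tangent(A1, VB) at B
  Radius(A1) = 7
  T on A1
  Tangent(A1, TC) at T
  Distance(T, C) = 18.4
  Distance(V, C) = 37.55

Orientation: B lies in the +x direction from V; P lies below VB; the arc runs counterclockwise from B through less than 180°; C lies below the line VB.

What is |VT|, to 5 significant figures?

30.694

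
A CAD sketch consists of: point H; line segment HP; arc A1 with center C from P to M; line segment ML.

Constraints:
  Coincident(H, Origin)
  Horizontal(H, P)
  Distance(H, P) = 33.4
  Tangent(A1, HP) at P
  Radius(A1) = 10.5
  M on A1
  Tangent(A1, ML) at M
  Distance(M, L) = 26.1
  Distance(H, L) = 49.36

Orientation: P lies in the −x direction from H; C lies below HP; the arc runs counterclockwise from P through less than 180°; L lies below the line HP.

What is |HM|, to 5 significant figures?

45.398

H is at the origin; HP is horizontal with |HP| = 33.4 and P on the −x side, so P = (-33.400, 0.0000). A1 meets HP tangentially, so CP is at right angles to HP, so C = P + (0, -10.5) = (-33.400, -10.500). Since CM ⟂ ML (tangency), |CL| = √(10.5² + 26.1²) = 28.133 regardless of where M sits on A1. So L lies on both circle(H, 49.36) and circle(C, 28.133); the below-HP intersection is L = (-30.866, -38.519). M is the foot of the tangent from L: M = (-42.749, -15.280).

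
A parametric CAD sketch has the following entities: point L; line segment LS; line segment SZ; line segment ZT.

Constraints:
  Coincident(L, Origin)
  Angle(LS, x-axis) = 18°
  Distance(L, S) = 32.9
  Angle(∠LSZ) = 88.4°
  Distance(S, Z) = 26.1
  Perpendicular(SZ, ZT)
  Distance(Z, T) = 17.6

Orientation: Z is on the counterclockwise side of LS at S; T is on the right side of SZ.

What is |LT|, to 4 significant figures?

56.42

L is at the origin; LS runs at 18.0° with length 32.9, so S = 32.9·(cos 18.0°, sin 18.0°) = (31.29, 10.17). ∠LSZ = 88.4°, so SZ runs at 18.0° + (180° − 88.4°) = 109.6° from the x-axis; with |SZ| = 26.1, Z = S + 26.1·(cos 109.6°, sin 109.6°) = (22.53, 34.75). SZ ⟂ ZT; with |ZT| = 17.6 on the right of SZ, T = Z + 17.6·(0.9421, 0.3355) = (39.11, 40.66). Then |LT| = |T − L| = 56.42.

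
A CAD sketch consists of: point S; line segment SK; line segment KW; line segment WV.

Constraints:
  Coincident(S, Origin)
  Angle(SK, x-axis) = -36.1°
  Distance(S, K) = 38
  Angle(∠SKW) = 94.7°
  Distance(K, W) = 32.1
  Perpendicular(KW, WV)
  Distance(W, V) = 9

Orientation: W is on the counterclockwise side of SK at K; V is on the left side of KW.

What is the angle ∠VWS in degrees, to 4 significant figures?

42.92°

S is at the origin; SK runs at -36.1° with length 38.0, so K = 38.0·(cos -36.1°, sin -36.1°) = (30.70, -22.39). ∠SKW = 94.7°, so KW runs at -36.1° + (180° − 94.7°) = 49.20° from the x-axis; with |KW| = 32.1, W = K + 32.1·(cos 49.20°, sin 49.20°) = (51.68, 1.910). KW ⟂ WV; with |WV| = 9.0 on the left of KW, V = W + 9.0·(-0.7570, 0.6534) = (44.87, 7.791). Then cos ∠VWS = WV·WS / (|WV||WS|), giving 42.92°.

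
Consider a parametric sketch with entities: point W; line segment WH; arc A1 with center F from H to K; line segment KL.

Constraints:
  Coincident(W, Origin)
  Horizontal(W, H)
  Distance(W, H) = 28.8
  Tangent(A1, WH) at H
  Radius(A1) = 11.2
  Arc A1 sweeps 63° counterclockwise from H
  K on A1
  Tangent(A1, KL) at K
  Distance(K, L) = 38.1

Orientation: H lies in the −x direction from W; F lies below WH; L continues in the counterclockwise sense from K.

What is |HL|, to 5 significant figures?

48.467

On A1, H sits at bearing 90° from F; a 63° counterclockwise sweep puts K at bearing 153°, so K = F + 11.2·(cos 153°, sin 153°) = (-38.779, -6.1153). A1 meets KL tangentially, so FK is at right angles to KL, so KL runs along (−sin 153°, cos 153°); with |KL| = 38.1, L = (-56.076, -40.063). Then |HL| = |L − H| = 48.467.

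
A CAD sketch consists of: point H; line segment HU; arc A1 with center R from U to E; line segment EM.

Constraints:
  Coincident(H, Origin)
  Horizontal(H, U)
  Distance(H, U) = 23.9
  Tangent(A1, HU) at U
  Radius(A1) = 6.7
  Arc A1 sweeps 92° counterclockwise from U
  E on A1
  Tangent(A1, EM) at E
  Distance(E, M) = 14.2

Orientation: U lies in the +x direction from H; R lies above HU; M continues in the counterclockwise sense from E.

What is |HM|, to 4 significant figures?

36.77

On A1, U sits at bearing -90° from R; a 92° counterclockwise sweep puts E at bearing 2°, so E = R + 6.7·(cos 2°, sin 2°) = (30.60, 6.934). The tangent condition forces RE to be normal to EM, so EM runs along (−sin 2°, cos 2°); with |EM| = 14.2, M = (30.10, 21.13). Then |HM| = |M − H| = 36.77.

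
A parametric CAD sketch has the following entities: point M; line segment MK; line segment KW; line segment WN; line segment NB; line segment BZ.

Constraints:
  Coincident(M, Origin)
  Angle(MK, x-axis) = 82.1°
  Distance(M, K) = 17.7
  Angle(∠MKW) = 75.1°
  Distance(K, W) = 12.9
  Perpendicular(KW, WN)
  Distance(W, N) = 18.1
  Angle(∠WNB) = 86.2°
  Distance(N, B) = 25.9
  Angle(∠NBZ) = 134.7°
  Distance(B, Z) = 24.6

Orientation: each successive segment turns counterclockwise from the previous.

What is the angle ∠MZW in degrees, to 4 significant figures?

26.88°

∠WNB = 86.2° gives NB at 10.80° from the x-axis; with |NB| = 25.9, B = (17.28, 2.848). ∠NBZ = 134.7° gives BZ at 56.10° from the x-axis; with |BZ| = 24.6, Z = (31.00, 23.27). Then cos ∠MZW = ZM·ZW / (|ZM||ZW|), giving 26.88°.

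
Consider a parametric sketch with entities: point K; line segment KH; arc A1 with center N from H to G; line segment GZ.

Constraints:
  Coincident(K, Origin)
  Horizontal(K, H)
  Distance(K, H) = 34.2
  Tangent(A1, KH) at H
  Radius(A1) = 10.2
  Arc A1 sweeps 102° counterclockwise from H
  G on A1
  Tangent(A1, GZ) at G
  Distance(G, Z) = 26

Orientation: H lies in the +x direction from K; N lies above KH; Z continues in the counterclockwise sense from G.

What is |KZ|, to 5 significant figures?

54.115

On A1, H sits at bearing -90° from N; a 102° counterclockwise sweep puts G at bearing 12°, so G = N + 10.2·(cos 12°, sin 12°) = (44.177, 12.321). Since A1 is tangent to GZ there, NG ⟂ GZ, so GZ runs along (−sin 12°, cos 12°); with |GZ| = 26.0, Z = (38.771, 37.753). Then |KZ| = |Z − K| = 54.115.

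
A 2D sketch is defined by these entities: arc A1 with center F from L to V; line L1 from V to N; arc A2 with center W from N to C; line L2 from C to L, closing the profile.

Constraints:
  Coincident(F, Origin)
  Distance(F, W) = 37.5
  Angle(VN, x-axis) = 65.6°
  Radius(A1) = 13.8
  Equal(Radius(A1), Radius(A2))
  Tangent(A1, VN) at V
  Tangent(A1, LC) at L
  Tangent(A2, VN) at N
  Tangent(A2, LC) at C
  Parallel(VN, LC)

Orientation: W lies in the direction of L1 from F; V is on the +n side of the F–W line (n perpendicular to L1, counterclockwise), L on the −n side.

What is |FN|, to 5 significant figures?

39.959

The slot axis is L1's direction at 65.6°, so u = (cos 65.6°, sin 65.6°) = (0.41310, 0.91068) and n = (−sin 65.6°, cos 65.6°) = (-0.91068, 0.41310). F is at the origin and W lies 37.5 along u from F, so W = 37.5·u = (15.491, 34.151). Tangency of A1 to both parallel lines with radius 13.8 puts V and L at F ± 13.8·n: V = (-12.567, 5.7008), L = (12.567, -5.7008). Equal radii place N and C the same way about W: N = W + 13.8·n = (2.9240, 39.851), C = W − 13.8·n = (28.059, 28.450). Then |FN| = |N − F| = 39.959.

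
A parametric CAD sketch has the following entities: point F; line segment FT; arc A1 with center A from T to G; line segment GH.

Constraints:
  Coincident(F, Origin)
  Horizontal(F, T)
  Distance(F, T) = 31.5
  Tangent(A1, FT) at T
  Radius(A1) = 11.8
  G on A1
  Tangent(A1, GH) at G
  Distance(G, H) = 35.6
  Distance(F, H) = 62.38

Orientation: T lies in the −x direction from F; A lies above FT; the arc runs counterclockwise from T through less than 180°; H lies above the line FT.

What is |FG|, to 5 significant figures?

27.725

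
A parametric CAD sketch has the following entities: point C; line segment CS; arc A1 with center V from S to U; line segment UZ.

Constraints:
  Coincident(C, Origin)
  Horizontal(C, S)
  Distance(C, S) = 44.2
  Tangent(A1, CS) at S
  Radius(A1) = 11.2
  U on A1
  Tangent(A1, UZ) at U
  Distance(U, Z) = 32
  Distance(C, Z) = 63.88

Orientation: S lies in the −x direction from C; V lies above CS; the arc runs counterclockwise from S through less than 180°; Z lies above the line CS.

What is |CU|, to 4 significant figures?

37.02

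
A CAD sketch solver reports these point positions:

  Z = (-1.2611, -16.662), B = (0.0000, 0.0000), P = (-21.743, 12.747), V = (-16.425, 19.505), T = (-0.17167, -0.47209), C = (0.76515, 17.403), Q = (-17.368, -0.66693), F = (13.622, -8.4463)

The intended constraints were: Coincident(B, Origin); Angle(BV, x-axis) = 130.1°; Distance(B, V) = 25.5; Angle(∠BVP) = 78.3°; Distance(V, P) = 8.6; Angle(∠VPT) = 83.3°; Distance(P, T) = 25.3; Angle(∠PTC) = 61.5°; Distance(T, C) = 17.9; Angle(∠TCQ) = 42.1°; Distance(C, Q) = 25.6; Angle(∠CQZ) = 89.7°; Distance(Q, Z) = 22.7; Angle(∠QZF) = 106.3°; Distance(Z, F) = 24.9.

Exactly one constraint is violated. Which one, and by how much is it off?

Distance(Z, F) = 24.9 — off by 7.90.

B = (0.00, 0.00) ✓; BV at 130.1° ✓; |BV| = 25.50 ✓; ∠BVP = 78.30° ✓; |VP| = 8.600 ✓; ∠VPT = 83.30° ✓; |PT| = 25.30 ✓; ∠PTC = 61.50° ✓; |TC| = 17.90 ✓; ∠TCQ = 42.10° ✓; |CQ| = 25.60 ✓; ∠CQZ = 89.70° ✓; |QZ| = 22.70 ✓; ∠QZF = 106.3° ✓; |ZF| = 17.00 ✗.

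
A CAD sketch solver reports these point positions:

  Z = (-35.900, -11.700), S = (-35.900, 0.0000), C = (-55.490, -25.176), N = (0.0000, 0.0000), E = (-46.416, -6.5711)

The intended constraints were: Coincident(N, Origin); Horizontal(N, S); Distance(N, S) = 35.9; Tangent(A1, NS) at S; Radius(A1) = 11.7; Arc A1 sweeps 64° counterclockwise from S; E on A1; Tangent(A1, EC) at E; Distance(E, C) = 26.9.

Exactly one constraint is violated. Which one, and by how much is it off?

Distance(E, C) = 26.9 — off by 6.20.

N = (0.00, 0.00) ✓; N.y = 0.00, S.y = 0.00 ✓; |NS| = 35.90 ✓; ∠(ZS, SN) = 90.00° ✓; |ZS| = 11.70 ✓; bearing(Z→E) − bearing(Z→S) = 64.00° ✓; |ZE| = 11.70 ✓; ∠(ZE, EC) = 90.00° ✓; |EC| = 20.70 ✗.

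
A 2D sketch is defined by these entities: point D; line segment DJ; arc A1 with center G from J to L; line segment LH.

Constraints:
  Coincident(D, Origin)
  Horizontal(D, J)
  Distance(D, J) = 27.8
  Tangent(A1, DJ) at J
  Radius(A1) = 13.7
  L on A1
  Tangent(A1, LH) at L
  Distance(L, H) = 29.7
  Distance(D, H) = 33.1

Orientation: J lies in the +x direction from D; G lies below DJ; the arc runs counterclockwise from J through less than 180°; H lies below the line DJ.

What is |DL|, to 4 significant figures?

17.32

D is at the origin; DJ is horizontal with |DJ| = 27.8 and J on the +x side, so J = (27.80, 0.000). Tangency of A1 to DJ means the radius GJ is perpendicular to DJ, so G = J + (0, -13.7) = (27.80, -13.70). Since GL ⟂ LH (tangency), |GH| = √(13.7² + 29.7²) = 32.71 regardless of where L sits on A1. So H lies on both circle(D, 33.1) and circle(G, 32.71); the below-DJ intersection is H = (1.444, -33.07). L is the foot of the tangent from H: L = (15.81, -7.074).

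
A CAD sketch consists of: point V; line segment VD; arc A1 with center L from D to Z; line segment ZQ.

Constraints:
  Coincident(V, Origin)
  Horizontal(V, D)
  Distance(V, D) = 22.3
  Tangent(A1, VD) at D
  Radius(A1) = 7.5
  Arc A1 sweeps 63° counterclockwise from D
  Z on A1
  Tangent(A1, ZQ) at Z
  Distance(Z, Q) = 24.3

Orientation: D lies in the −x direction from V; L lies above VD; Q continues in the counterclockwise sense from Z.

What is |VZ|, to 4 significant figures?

16.15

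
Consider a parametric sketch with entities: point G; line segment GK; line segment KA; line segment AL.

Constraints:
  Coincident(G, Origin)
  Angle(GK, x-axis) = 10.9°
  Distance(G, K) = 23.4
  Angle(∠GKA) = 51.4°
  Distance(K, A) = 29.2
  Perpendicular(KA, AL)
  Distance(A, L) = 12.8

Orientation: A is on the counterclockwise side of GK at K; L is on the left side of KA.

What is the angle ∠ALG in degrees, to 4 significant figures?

110.6°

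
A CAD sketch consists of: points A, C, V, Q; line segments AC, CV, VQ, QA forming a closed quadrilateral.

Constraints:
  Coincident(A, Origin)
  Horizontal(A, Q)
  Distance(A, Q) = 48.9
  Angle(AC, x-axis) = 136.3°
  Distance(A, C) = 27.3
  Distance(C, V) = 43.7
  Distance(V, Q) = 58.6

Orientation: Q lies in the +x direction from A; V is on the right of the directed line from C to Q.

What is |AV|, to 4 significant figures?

22.98

A is at the origin; A and Q share the same y with |AQ| = 48.9 and Q in +x, so Q = (48.9, 0). AC runs at 136.3° with |AC| = 27.3, so C = (-19.74, 18.86). V is determined by |CV| = 43.7 and |VQ| = 58.6 together: it lies at the intersection of circle(C, 43.7) and circle(Q, 58.6). With |CQ| = 71.18, the foot of the radical line on CQ is 24.88 from C and the perpendicular offset is √(43.7² − 24.88²) = 35.92. Taking the right-of-CQ solution: V = (-5.261, -22.37).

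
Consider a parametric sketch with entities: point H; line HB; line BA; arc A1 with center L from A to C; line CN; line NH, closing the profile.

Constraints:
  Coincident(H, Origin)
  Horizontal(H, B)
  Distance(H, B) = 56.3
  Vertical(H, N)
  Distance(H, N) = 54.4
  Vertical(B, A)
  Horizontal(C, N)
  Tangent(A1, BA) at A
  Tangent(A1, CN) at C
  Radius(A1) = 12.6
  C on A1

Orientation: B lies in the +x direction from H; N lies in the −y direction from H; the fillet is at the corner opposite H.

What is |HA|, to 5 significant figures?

70.121

The virtual corner opposite H is at (56.300, -54.400). The tangent condition forces LA to be normal to BA and A1 meets CN tangentially, so LC is at right angles to CN, with radius 12.6, so the center L sits 12.6 in from both sides at L = (43.700, -41.800). That places the tangent points at A = (56.300, -41.800) on BA and C = (43.700, -54.400) on CN. Then |HA| = |A − H| = 70.121.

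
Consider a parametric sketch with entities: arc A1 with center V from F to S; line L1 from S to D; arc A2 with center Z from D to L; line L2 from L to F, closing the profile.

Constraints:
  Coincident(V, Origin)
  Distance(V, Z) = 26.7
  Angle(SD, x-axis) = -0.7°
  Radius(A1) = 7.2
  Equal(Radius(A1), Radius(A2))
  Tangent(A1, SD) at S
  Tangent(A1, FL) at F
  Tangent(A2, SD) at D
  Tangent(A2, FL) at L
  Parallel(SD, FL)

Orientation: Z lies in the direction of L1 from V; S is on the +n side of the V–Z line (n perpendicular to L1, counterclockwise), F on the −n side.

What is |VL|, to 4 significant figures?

27.65

The slot axis is L1's direction at -0.7°, so u = (cos -0.7°, sin -0.7°) = (0.9999, -0.01222) and n = (−sin -0.7°, cos -0.7°) = (0.01222, 0.9999). V is at the origin and Z lies 26.7 along u from V, so Z = 26.7·u = (26.70, -0.3262). Tangency of A1 to both parallel lines with radius 7.2 puts S and F at V ± 7.2·n: S = (0.08796, 7.199), F = (-0.08796, -7.199). Equal radii place D and L the same way about Z: D = Z + 7.2·n = (26.79, 6.873), L = Z − 7.2·n = (26.61, -7.526). Then |VL| = |L − V| = 27.65.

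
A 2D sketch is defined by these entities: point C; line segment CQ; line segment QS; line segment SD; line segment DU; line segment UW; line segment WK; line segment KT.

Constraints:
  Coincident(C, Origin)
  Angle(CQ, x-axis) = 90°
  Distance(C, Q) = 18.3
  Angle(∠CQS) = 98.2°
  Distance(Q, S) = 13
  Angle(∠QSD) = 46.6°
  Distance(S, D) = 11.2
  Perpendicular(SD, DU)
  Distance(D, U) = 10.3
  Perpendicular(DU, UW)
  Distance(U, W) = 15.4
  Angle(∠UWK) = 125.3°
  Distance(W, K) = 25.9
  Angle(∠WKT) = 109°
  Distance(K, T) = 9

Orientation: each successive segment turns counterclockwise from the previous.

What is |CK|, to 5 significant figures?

44.139

The perpendicularity gives UW at right angles to DU, so UW runs at 125.20°; with |UW| = 15.4, W = (-6.8715, 29.523). ∠UWK = 125.3° gives WK at 179.90° from the x-axis; with |WK| = 25.9, K = (-32.771, 29.569). Then |CK| = |K − C| = 44.139.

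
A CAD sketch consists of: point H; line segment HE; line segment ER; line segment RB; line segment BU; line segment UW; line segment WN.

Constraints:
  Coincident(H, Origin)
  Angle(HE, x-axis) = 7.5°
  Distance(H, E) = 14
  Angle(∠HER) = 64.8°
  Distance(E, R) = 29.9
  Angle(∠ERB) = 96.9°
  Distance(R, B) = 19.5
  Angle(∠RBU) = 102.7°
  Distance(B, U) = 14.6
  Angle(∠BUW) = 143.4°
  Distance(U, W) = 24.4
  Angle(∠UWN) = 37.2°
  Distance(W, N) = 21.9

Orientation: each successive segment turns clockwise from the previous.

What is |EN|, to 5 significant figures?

18.389

∠BUW = 143.4° gives UW at 55.300° from the x-axis; with |UW| = 24.4, W = (-0.95861, 11.649). ∠UWN = 37.2° gives WN at -87.500° from the x-axis; with |WN| = 21.9, N = (-0.0033425, -10.230). Then |EN| = |N − E| = 18.389.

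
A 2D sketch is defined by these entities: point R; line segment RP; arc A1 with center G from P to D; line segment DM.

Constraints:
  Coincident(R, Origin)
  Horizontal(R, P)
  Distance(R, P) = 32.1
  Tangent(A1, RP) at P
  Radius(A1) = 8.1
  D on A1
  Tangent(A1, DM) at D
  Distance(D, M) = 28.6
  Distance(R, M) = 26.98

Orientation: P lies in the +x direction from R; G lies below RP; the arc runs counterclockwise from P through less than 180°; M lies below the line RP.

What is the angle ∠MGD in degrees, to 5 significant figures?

74.187°

Checks: |RP| = 32.10 ✓; |GD| = 8.100 ✓; ∠(GD, DM) = 90.00° ✓; |DM| = 28.60 ✓; |RM| = 26.98 ✓.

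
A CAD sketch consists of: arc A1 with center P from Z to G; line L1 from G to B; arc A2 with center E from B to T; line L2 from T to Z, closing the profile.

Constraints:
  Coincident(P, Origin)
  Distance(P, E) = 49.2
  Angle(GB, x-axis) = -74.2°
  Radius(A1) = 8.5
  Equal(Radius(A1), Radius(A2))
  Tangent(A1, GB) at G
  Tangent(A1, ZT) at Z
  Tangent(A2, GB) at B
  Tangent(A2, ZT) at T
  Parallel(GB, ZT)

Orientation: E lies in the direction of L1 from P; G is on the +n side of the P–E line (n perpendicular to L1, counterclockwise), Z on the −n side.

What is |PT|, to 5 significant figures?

49.929

The slot axis is L1's direction at -74.2°, so u = (cos -74.2°, sin -74.2°) = (0.27228, -0.96222) and n = (−sin -74.2°, cos -74.2°) = (0.96222, 0.27228). P is at the origin and E lies 49.2 along u from P, so E = 49.2·u = (13.396, -47.341). Tangency of A1 to both parallel lines with radius 8.5 puts G and Z at P ± 8.5·n: G = (8.1789, 2.3144), Z = (-8.1789, -2.3144). Equal radii place B and T the same way about E: B = E + 8.5·n = (21.575, -45.027), T = E − 8.5·n = (5.2173, -49.656). Then |PT| = |T − P| = 49.929.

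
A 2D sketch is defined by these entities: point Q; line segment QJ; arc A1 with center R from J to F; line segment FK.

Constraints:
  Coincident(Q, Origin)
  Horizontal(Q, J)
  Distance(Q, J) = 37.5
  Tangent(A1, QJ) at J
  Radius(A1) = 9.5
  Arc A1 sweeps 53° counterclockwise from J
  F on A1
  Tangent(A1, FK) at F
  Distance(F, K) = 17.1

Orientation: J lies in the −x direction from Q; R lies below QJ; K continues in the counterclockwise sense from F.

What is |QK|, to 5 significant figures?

58.059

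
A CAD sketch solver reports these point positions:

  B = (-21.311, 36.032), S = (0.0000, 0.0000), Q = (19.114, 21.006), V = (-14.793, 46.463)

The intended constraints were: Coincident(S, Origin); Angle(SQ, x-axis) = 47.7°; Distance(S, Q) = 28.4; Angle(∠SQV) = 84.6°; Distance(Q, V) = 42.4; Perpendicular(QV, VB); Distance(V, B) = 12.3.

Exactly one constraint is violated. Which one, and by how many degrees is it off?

Perpendicular(QV, VB) — off by 4.90°.

S = (0.00, 0.00) ✓; SQ at 47.70° ✓; |SQ| = 28.40 ✓; ∠SQV = 84.60° ✓; |QV| = 42.40 ✓; ∠(QV, VB) = 94.90° ✗; |VB| = 12.30 ✓.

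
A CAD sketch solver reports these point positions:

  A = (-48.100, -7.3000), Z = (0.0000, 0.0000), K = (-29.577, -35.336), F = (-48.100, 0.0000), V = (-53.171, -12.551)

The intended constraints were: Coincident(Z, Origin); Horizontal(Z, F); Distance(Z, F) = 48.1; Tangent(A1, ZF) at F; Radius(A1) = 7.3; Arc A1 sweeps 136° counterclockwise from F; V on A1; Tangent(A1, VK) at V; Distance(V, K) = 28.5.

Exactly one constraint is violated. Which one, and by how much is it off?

Distance(V, K) = 28.5 — off by 4.30.

Z = (0.00, 0.00) ✓; Z.y = 0.00, F.y = 0.00 ✓; |ZF| = 48.10 ✓; ∠(AF, FZ) = 90.00° ✓; |AF| = 7.300 ✓; bearing(A→V) − bearing(A→F) = 136.0° ✓; |AV| = 7.300 ✓; ∠(AV, VK) = 90.00° ✓; |VK| = 32.80 ✗.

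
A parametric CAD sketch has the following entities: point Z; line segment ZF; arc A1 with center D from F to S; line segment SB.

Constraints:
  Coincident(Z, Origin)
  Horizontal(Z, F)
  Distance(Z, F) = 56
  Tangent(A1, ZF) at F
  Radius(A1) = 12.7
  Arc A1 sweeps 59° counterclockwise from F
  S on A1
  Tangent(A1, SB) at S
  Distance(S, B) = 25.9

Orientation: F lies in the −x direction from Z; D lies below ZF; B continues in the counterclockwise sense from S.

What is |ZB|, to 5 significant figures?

85.091

Z is at the origin; Z and F share the same y with |ZF| = 56.0 and F on the −x side, so F = (-56.000, 0.0000). A1 meets ZF tangentially, so DF is at right angles to ZF, so D = F + (0, -12.7) = (-56.000, -12.700). On A1, F sits at bearing 90° from D; a 59° counterclockwise sweep puts S at bearing 149°, so S = D + 12.7·(cos 149°, sin 149°) = (-66.886, -6.1590). A1 meets SB tangentially, so DS is at right angles to SB, so SB runs along (−sin 149°, cos 149°); with |SB| = 25.9, B = (-80.226, -28.360). Then |ZB| = |B − Z| = 85.091.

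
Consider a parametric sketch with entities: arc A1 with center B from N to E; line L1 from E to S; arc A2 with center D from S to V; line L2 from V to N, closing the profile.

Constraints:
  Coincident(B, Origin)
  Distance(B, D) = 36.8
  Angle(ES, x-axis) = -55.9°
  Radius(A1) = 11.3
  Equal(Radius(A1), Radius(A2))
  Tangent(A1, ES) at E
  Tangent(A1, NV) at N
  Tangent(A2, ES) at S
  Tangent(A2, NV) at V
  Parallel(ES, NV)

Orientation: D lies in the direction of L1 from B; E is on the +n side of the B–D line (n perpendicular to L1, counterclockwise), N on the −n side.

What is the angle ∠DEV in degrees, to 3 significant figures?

14.5°

Tangency of A1 to both parallel lines with radius 11.3 puts E and N at B ± 11.3·n: E = (9.36, 6.34), N = (-9.36, -6.34). Equal radii place S and V the same way about D: S = D + 11.3·n = (30.0, -24.1), V = D − 11.3·n = (11.3, -36.8). Then cos ∠DEV = ED·EV / (|ED||EV|), giving 14.5°.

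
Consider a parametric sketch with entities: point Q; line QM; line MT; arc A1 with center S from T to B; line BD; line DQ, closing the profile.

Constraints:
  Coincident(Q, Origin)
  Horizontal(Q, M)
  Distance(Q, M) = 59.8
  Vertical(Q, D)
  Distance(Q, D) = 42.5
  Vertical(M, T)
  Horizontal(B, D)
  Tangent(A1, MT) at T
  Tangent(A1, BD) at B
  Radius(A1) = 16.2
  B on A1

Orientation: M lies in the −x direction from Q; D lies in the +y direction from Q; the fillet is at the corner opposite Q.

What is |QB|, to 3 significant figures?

60.9

Q is at the origin; Q and M share the same y with |QM| = 59.8 and M on the −x side, so M = (-59.8, 0.00). Q and D share the same x with |QD| = 42.5 and D on the +y side, so D = (0.00, 42.5). The virtual corner opposite Q is at (-59.8, 42.5). Tangency of A1 to MT means the radius ST is perpendicular to MT and since A1 is tangent to BD there, SB ⟂ BD, with radius 16.2, so the center S sits 16.2 in from both sides at S = (-43.6, 26.3). That places the tangent points at T = (-59.8, 26.3) on MT and B = (-43.6, 42.5) on BD. Then |QB| = |B − Q| = 60.9.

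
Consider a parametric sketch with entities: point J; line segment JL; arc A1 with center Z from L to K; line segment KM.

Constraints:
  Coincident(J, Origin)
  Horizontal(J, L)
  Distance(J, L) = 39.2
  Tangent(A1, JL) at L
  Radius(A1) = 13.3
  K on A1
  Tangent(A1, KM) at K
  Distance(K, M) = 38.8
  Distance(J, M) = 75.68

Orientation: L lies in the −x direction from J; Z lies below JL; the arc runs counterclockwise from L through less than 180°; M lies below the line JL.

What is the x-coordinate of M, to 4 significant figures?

-56.29

Checks: |ZK| = 13.30 ✓; ∠(ZK, KM) = 90.00° ✓; |KM| = 38.80 ✓; |JM| = 75.68 ✓.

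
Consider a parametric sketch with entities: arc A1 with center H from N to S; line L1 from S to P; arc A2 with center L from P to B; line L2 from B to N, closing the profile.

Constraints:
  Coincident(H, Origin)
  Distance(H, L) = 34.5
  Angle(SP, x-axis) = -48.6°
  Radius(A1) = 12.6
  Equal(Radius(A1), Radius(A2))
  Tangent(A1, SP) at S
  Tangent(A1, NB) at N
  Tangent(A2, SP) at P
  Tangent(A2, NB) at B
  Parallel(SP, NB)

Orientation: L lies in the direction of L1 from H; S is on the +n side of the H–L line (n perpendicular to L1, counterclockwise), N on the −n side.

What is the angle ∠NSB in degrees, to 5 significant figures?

53.854°

The slot axis is L1's direction at -48.6°, so u = (cos -48.6°, sin -48.6°) = (0.66131, -0.75011) and n = (−sin -48.6°, cos -48.6°) = (0.75011, 0.66131). H is at the origin and L lies 34.5 along u from H, so L = 34.5·u = (22.815, -25.879). Tangency of A1 to both parallel lines with radius 12.6 puts S and N at H ± 12.6·n: S = (9.4514, 8.3325), N = (-9.4514, -8.3325). Equal radii place P and B the same way about L: P = L + 12.6·n = (32.267, -17.546), B = L − 12.6·n = (13.364, -34.211). Then cos ∠NSB = SN·SB / (|SN||SB|), giving 53.854°.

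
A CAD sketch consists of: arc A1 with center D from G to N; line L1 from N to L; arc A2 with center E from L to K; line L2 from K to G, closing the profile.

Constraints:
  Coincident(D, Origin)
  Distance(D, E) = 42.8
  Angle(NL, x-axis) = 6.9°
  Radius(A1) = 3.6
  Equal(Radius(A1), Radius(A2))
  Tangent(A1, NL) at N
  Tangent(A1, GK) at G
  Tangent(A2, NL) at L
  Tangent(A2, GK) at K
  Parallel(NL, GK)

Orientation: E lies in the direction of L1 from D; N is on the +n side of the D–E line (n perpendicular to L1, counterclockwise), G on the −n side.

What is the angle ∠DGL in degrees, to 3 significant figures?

80.5°

Tangency of A1 to both parallel lines with radius 3.6 puts N and G at D ± 3.6·n: N = (-0.432, 3.57), G = (0.432, -3.57). Equal radii place L and K the same way about E: L = E + 3.6·n = (42.1, 8.72), K = E − 3.6·n = (42.9, 1.57). Then cos ∠DGL = GD·GL / (|GD||GL|), giving 80.5°.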